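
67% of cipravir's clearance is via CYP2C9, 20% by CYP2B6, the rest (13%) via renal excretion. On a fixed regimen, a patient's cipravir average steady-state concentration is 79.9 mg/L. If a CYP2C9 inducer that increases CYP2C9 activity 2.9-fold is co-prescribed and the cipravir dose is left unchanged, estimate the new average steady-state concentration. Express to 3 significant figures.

35.2 mg/L

The CYP2C9 pathway (67% of clearance) rises to 2.9× activity: 0.67 × 2.9 = 1.943.
CYP2B6 (20%) and the residual 13% are unaffected.
Relative clearance = 1.943 + 0.2 + 0.13 = 2.273.
With dosing unchanged, average steady-state concentration scales as 1/CL: 79.9 / 2.273 = 35.2 mg/L.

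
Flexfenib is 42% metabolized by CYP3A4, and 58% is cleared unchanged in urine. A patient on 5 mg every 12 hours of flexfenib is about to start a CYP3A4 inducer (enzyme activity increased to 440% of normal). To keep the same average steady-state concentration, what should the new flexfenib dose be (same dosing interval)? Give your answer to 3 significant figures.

12.1 mg

The CYP3A4 pathway (42% of clearance) rises to 4.4× activity: 0.42 × 4.4 = 1.848.
The remaining 58% of clearance is unaffected.
CL_new/CL_old = 1.848 + 0.58 = 2.428.
Exposure is unchanged when dose changes in proportion to clearance. New dose = 5 mg × 2.428 = 12.1 mg.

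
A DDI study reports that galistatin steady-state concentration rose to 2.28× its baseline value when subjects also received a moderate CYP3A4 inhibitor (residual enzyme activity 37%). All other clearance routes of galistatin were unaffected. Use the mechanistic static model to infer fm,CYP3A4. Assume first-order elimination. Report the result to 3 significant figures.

Let x = fm,CYP3A4. Because steady-state concentration ∝ 1/CL, relative clearance fell to 1/2.28 = 0.4386.
Only the CYP3A4 route changed, so 0.4386 = x·0.37 + (1 − x), giving x = 0.891.

0.891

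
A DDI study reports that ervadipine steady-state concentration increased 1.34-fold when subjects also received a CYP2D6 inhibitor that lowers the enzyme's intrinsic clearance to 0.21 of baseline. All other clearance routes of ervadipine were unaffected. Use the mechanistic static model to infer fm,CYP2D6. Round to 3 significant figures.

CL'/CL = 1 / 1.34 = 0.7463
0.21·fm + (1 − fm) = 0.7463
fm = (0.7463 − 1) / (0.21 − 1) = 0.321

0.321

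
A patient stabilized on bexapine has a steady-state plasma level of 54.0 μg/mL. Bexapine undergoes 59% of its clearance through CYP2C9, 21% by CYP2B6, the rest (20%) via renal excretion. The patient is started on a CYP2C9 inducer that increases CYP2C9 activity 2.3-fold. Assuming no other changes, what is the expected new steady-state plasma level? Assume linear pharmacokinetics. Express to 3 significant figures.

CYP2C9: 0.59 × 2.3 = 1.357
CYP2B6: 0.21 (unchanged)
Other: 0.2 (unchanged)
CL_new/CL_old = 1.357 + 0.21 + 0.2 = 1.767.
New steady-state plasma level = baseline ÷ relative clearance = 54.0 / 1.767 = 30.6 μg/mL.

30.6 μg/mL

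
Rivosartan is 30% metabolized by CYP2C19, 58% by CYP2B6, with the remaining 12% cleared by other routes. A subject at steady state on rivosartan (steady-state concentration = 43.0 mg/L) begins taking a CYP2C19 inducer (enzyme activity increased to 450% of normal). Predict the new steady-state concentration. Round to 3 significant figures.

21.0 mg/L

The CYP2C19 pathway (30% of clearance) increases to 4.5× activity: 0.3 × 4.5 = 1.35.
CYP2B6 (58%) and the residual 12% are unaffected.
Relative clearance = 1.35 + 0.58 + 0.12 = 2.05.
With dosing unchanged, steady-state concentration scales as 1/CL: 43.0 / 2.05 = 21.0 mg/L.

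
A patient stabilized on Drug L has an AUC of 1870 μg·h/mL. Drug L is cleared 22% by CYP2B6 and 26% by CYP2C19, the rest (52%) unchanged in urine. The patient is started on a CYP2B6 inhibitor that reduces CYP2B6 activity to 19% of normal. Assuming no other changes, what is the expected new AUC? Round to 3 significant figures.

The CYP2B6 pathway (22% of clearance) falls to 0.19× activity: 0.22 × 0.19 = 0.0418.
CYP2C19 (26%) and the residual 52% are unaffected.
Relative clearance = 0.0418 + 0.26 + 0.52 = 0.8218.
With dosing unchanged, AUC scales as 1/CL: 1870 / 0.8218 = 2.28 × 10³ μg·h/mL.

2.28 × 10³ μg·h/mL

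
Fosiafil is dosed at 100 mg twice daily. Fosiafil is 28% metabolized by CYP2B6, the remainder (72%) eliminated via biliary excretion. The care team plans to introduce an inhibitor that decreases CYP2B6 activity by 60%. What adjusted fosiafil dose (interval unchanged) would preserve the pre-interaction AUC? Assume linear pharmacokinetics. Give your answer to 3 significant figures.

The CYP2B6 pathway (28% of clearance) falls to 0.4× activity: 0.28 × 0.4 = 0.112.
Non-CYP routes (72%) are unchanged.
CL_new/CL_old = 0.112 + 0.72 = 0.832.
Css,avg = (dose rate)/CL, so holding Css fixed requires dose ∝ CL: 100 × 0.832 = 83.2 mg.

83.2 mg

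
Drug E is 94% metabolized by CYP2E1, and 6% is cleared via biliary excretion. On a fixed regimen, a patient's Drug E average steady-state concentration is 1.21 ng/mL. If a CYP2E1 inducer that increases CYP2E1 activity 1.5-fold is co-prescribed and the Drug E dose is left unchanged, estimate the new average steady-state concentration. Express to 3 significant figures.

0.823 ng/mL

CYP2E1: 0.94 × 1.5 = 1.41
Other: 0.06 (unchanged)
CL_new/CL_old = 1.41 + 0.06 = 1.47.
New average steady-state concentration = baseline ÷ relative clearance = 1.21 / 1.47 = 0.823 ng/mL.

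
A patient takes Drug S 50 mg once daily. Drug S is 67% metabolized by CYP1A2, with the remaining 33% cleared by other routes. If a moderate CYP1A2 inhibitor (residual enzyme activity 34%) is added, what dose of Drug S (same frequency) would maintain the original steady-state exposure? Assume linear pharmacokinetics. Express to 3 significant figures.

27.9 mg

The CYP1A2 pathway (67% of clearance) falls to 0.34× activity: 0.67 × 0.34 = 0.2278.
The remaining 33% of clearance is unaffected.
New clearance relative to baseline: 0.2278 + 0.33 = 0.5578.
Exposure is unchanged when dose changes in proportion to clearance. New dose = 50 mg × 0.5578 = 27.9 mg.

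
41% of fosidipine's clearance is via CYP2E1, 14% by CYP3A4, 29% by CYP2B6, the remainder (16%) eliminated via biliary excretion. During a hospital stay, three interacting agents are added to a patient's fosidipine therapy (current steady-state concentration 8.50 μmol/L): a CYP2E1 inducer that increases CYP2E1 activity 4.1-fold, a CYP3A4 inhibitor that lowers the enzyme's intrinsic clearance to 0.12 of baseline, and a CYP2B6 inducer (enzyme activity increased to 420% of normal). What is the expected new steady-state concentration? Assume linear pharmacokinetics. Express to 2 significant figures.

The CYP2E1 pathway (41% of clearance) increases to 4.1× activity: 0.41 × 4.1 = 1.681.
The CYP3A4 pathway (14% of clearance) falls to 0.12× activity: 0.14 × 0.12 = 0.0168.
The CYP2B6 pathway (29% of clearance) is boosted to 4.2× activity: 0.29 × 4.2 = 1.218.
The remaining 16% of clearance is unaffected.
New clearance relative to baseline: 1.681 + 0.0168 + 1.218 + 0.16 = 3.0758.
Steady-state concentration ∝ 1/CL: new value = 8.50 / 3.0758 = 2.8 μmol/L.

2.8 μmol/L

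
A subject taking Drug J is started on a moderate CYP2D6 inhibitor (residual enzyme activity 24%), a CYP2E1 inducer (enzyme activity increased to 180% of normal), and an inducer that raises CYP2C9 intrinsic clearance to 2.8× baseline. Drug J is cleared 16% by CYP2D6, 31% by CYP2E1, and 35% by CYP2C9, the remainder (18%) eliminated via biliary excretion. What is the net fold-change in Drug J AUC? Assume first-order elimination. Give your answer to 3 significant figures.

0.569

The CYP2D6 pathway (16% of clearance) falls to 0.24× activity: 0.16 × 0.24 = 0.0384.
The CYP2E1 pathway (31% of clearance) increases to 1.8× activity: 0.31 × 1.8 = 0.558.
The CYP2C9 pathway (35% of clearance) increases to 2.8× activity: 0.35 × 2.8 = 0.98.
Non-CYP routes (18%) are unchanged.
Relative clearance = 0.0384 + 0.558 + 0.98 + 0.18 = 1.7564.
Net AUC ratio = 1 / 1.7564 = 0.569.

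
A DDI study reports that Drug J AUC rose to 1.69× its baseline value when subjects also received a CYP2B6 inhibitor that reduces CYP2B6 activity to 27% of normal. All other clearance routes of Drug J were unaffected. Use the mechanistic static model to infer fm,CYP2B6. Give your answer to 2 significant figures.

0.56

CL'/CL = 1 / 1.69 = 0.5917
0.27·fm + (1 − fm) = 0.5917
fm = (0.5917 − 1) / (0.27 − 1) = 0.56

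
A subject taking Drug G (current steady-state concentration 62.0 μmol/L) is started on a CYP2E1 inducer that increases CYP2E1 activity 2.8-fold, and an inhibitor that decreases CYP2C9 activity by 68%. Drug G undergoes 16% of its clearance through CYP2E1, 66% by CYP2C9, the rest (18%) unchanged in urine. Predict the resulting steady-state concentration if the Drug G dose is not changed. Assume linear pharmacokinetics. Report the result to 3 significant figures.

73.9 μmol/L

The CYP2E1 pathway (16% of clearance) rises to 2.8× activity: 0.16 × 2.8 = 0.448.
The CYP2C9 pathway (66% of clearance) is reduced to 0.32× activity: 0.66 × 0.32 = 0.2112.
The remaining 18% of clearance is unaffected.
CL_new/CL_old = 0.448 + 0.2112 + 0.18 = 0.8392.
New steady-state concentration = 62.0 / 0.8392 = 73.9 μmol/L (concentration scales inversely with clearance).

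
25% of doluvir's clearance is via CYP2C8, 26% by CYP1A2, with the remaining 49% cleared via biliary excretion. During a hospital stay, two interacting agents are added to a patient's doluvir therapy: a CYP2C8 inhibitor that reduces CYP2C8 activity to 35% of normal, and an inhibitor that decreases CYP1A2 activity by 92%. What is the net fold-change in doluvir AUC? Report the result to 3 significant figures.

The CYP2C8 pathway (25% of clearance) drops to 0.35× activity: 0.25 × 0.35 = 0.0875.
The CYP1A2 pathway (26% of clearance) falls to 0.08× activity: 0.26 × 0.08 = 0.0208.
Non-CYP routes (49%) are unchanged.
Relative clearance = 0.0875 + 0.0208 + 0.49 = 0.5983.
AUC ∝ 1/CL: fold-change = 1 / 0.5983 = 1.67.

1.67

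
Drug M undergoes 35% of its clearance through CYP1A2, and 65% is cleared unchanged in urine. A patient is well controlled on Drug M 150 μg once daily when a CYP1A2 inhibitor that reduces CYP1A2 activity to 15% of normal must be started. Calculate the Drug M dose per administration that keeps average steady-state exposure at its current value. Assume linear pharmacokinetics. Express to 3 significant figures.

105 μg

The CYP1A2 pathway (35% of clearance) drops to 0.15× activity: 0.35 × 0.15 = 0.0525.
The remaining 65% of clearance is unaffected.
Relative clearance = 0.0525 + 0.65 = 0.7025.
Exposure is unchanged when dose changes in proportion to clearance. New dose = 150 μg × 0.7025 = 105 μg.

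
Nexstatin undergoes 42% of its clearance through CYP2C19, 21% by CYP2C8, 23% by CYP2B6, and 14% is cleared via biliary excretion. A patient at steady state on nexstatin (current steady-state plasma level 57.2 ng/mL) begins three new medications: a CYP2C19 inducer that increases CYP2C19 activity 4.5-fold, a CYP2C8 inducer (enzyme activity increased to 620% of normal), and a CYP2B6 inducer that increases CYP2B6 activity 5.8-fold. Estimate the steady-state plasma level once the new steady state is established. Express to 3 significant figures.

CYP2C19: 0.42 × 4.5 = 1.89
CYP2C8: 0.21 × 6.2 = 1.302
CYP2B6: 0.23 × 5.8 = 1.334
Other: 0.14 (unchanged)
Relative clearance = 1.89 + 1.302 + 1.334 + 0.14 = 4.666.
Steady-state plasma level ∝ 1/CL: new value = 57.2 / 4.666 = 12.3 ng/mL.

12.3 ng/mL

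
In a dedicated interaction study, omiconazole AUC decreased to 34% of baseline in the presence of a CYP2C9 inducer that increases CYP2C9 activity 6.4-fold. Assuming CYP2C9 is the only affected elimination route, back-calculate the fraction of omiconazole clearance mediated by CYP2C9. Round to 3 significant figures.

Call the CYP2C9 fraction fm. After the interaction, CL_new/CL_old = fm × 6.4 + (1 − fm).
AUC ratio = 1 / (new CL fraction), so new CL fraction = 1 / 0.340 = 2.941.
fm × 6.4 + 1 − fm = 2.941  ⇒  fm × (6.4 − 1) = 1.941  ⇒  fm = 0.359.

0.359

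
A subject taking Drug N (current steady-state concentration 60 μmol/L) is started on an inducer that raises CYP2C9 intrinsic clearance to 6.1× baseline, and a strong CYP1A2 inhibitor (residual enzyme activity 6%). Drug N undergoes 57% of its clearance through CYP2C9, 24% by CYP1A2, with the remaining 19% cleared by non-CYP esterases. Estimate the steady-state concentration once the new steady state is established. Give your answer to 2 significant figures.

16 μmol/L

The CYP2C9 pathway (57% of clearance) rises to 6.1× activity: 0.57 × 6.1 = 3.477.
The CYP1A2 pathway (24% of clearance) is reduced to 0.06× activity: 0.24 × 0.06 = 0.0144.
Non-CYP routes (19%) are unchanged.
New clearance relative to baseline: 3.477 + 0.0144 + 0.19 = 3.6814.
Steady-state concentration ∝ 1/CL: new value = 60 / 3.6814 = 16 μmol/L.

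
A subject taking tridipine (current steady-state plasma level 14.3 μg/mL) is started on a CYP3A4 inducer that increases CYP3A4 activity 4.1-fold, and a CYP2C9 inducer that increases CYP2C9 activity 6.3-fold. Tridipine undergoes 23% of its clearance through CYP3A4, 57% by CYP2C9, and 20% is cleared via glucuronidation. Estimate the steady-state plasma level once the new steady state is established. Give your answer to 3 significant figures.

3.02 μg/mL

The CYP3A4 pathway (23% of clearance) increases to 4.1× activity: 0.23 × 4.1 = 0.943.
The CYP2C9 pathway (57% of clearance) is boosted to 6.3× activity: 0.57 × 6.3 = 3.591.
The remaining 20% of clearance is unaffected.
Relative clearance = 0.943 + 3.591 + 0.2 = 4.734.
Steady-state plasma level ∝ 1/CL: new value = 14.3 / 4.734 = 3.02 μg/mL.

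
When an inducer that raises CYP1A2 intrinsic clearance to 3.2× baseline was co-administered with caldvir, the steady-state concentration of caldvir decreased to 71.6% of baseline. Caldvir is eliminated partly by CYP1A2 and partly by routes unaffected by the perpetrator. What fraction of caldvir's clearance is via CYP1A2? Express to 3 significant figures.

CL'/CL = 1 / 0.716 = 1.397
3.2·fm + (1 − fm) = 1.397
fm = (1.397 − 1) / (3.2 − 1) = 0.180

0.180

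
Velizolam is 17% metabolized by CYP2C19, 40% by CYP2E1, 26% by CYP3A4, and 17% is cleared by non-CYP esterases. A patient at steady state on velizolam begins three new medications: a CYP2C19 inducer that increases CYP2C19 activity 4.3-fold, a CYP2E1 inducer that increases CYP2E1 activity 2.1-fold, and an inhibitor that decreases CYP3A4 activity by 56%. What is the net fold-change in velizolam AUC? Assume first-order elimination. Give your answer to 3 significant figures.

CYP2C19: 0.17 × 4.3 = 0.731
CYP2E1: 0.4 × 2.1 = 0.84
CYP3A4: 0.26 × 0.44 = 0.1144
Other: 0.17 (unchanged)
Relative clearance = 0.731 + 0.84 + 0.1144 + 0.17 = 1.8554.
AUC ∝ 1/CL: fold-change = 1 / 1.8554 = 0.539.

0.539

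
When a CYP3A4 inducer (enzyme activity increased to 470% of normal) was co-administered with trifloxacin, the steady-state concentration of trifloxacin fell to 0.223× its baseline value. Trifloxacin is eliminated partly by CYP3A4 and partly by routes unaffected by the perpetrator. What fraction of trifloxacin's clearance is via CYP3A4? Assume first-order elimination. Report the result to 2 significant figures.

0.94

CL'/CL = 1 / 0.223 = 4.484
4.7·fm + (1 − fm) = 4.484
fm = (4.484 − 1) / (4.7 − 1) = 0.94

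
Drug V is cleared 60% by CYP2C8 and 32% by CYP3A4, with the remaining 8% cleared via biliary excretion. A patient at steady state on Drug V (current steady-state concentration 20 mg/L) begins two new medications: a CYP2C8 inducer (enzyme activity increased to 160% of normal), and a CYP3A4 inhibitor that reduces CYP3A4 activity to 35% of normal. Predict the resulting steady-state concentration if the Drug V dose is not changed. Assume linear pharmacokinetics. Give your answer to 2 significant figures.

The CYP2C8 pathway (60% of clearance) increases to 1.6× activity: 0.6 × 1.6 = 0.96.
The CYP3A4 pathway (32% of clearance) drops to 0.35× activity: 0.32 × 0.35 = 0.112.
Non-CYP routes (8%) are unchanged.
Relative clearance = 0.96 + 0.112 + 0.08 = 1.152.
Dividing the baseline by the relative clearance: 20 / 1.152 = 17 mg/L.

17 mg/L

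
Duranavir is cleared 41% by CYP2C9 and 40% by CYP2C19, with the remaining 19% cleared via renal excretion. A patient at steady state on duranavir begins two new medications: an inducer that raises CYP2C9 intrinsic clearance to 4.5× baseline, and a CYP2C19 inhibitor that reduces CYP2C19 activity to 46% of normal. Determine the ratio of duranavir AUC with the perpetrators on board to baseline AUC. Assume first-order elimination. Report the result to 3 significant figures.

The CYP2C9 pathway (41% of clearance) increases to 4.5× activity: 0.41 × 4.5 = 1.845.
The CYP2C19 pathway (40% of clearance) is reduced to 0.46× activity: 0.4 × 0.46 = 0.184.
Non-CYP routes (19%) are unchanged.
New clearance relative to baseline: 1.845 + 0.184 + 0.19 = 2.219.
AUC ∝ 1/CL: fold-change = 1 / 2.219 = 0.451.

0.451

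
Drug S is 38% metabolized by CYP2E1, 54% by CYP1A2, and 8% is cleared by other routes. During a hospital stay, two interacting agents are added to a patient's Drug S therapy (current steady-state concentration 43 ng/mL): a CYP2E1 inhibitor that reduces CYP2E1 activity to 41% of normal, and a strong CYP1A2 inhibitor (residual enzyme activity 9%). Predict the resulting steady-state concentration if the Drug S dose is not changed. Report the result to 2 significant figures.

1.5 × 10² ng/mL

The CYP2E1 pathway (38% of clearance) drops to 0.41× activity: 0.38 × 0.41 = 0.1558.
The CYP1A2 pathway (54% of clearance) is reduced to 0.09× activity: 0.54 × 0.09 = 0.0486.
The remaining 8% of clearance is unaffected.
CL_new/CL_old = 0.1558 + 0.0486 + 0.08 = 0.2844.
New steady-state concentration = 43 / 0.2844 = 1.5 × 10² ng/mL (concentration scales inversely with clearance).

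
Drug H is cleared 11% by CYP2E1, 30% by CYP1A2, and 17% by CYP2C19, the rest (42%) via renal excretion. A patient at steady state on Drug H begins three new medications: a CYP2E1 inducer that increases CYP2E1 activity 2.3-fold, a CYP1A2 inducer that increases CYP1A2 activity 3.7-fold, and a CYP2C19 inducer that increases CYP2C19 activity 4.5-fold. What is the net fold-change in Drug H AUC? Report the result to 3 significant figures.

The CYP2E1 pathway (11% of clearance) rises to 2.3× activity: 0.11 × 2.3 = 0.253.
The CYP1A2 pathway (30% of clearance) increases to 3.7× activity: 0.3 × 3.7 = 1.11.
The CYP2C19 pathway (17% of clearance) is boosted to 4.5× activity: 0.17 × 4.5 = 0.765.
The remaining 42% of clearance is unaffected.
Relative clearance = 0.253 + 1.11 + 0.765 + 0.42 = 2.548.
AUC ∝ 1/CL: fold-change = 1 / 2.548 = 0.392.

0.392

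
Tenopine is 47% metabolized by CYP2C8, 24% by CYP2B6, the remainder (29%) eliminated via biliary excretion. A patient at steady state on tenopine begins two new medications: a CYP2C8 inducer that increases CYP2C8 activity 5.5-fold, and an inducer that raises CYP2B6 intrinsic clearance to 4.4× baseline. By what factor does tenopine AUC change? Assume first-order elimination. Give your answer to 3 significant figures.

The CYP2C8 pathway (47% of clearance) is boosted to 5.5× activity: 0.47 × 5.5 = 2.585.
The CYP2B6 pathway (24% of clearance) rises to 4.4× activity: 0.24 × 4.4 = 1.056.
The remaining 29% of clearance is unaffected.
Relative clearance = 2.585 + 1.056 + 0.29 = 3.931.
Net AUC ratio = 1 / 3.931 = 0.254.

0.254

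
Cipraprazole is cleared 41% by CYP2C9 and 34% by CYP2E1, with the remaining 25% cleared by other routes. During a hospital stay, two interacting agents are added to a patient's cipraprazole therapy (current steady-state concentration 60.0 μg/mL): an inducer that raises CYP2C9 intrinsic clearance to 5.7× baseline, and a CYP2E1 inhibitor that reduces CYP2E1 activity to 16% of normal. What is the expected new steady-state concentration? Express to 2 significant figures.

The CYP2C9 pathway (41% of clearance) increases to 5.7× activity: 0.41 × 5.7 = 2.337.
The CYP2E1 pathway (34% of clearance) falls to 0.16× activity: 0.34 × 0.16 = 0.0544.
Non-CYP routes (25%) are unchanged.
Relative clearance = 2.337 + 0.0544 + 0.25 = 2.6414.
Dividing the baseline by the relative clearance: 60.0 / 2.6414 = 23 μg/mL.

23 μg/mL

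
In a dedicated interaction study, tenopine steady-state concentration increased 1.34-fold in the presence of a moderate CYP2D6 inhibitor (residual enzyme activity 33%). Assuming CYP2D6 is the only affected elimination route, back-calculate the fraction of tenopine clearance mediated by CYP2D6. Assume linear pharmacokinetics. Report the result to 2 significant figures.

Let fm be the CYP2D6 fraction. New clearance relative to baseline = fm × 0.33 + (1 − fm).
Steady-state concentration ratio = 1 / (new CL fraction), so new CL fraction = 1 / 1.34 = 0.7463.
fm × 0.33 + 1 − fm = 0.7463  ⇒  fm × (0.33 − 1) = −0.2537  ⇒  fm = 0.38.

0.38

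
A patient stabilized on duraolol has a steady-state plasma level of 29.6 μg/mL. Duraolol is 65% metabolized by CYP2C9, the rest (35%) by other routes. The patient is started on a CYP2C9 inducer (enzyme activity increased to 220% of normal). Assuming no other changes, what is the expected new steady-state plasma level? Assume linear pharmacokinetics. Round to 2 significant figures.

The CYP2C9 pathway (65% of clearance) rises to 2.2× activity: 0.65 × 2.2 = 1.43.
Non-CYP routes (35%) are unchanged.
Relative clearance = 1.43 + 0.35 = 1.78.
Steady-state plasma level ∝ 1/CL, so new value = 29.6 / 1.78 = 17 μg/mL.

17 μg/mL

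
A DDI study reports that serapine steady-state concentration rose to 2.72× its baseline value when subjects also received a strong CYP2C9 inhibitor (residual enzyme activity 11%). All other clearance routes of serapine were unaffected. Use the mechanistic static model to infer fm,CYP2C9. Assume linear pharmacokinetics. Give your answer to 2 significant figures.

Call the CYP2C9 fraction fm. After the interaction, CL_new/CL_old = fm × 0.11 + (1 − fm).
Steady-state concentration ratio = 1 / (new CL fraction), so new CL fraction = 1 / 2.72 = 0.3676.
fm × 0.11 + 1 − fm = 0.3676  ⇒  fm × (0.11 − 1) = −0.6324  ⇒  fm = 0.71.

0.71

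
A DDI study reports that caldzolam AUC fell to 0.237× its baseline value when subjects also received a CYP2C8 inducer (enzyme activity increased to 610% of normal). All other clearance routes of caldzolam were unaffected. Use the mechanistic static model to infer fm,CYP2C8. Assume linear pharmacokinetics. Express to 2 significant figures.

Let x = fm,CYP2C8. Because AUC ∝ 1/CL, relative clearance rose to 1/0.237 = 4.219.
Only the CYP2C8 route changed, so 4.219 = x·6.1 + (1 − x), giving x = 0.63.

0.63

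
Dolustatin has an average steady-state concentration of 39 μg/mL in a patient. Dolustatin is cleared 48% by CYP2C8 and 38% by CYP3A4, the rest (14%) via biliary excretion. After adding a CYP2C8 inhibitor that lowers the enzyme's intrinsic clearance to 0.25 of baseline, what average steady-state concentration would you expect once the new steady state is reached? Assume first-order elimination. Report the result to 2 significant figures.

61 μg/mL

CYP2C8: 0.48 × 0.25 = 0.12
CYP3A4: 0.38 (unchanged)
Other: 0.14 (unchanged)
CL_new/CL_old = 0.12 + 0.38 + 0.14 = 0.64.
New average steady-state concentration = baseline ÷ relative clearance = 39 / 0.64 = 61 μg/mL.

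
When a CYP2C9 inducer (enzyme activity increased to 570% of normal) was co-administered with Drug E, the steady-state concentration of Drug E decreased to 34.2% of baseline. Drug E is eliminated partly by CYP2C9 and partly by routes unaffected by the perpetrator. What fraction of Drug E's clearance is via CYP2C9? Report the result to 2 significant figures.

Let x = fm,CYP2C9. Because steady-state concentration ∝ 1/CL, relative clearance rose to 1/0.342 = 2.924.
Setting x·5.7 + (1 − x) = 2.924 and solving: x = (2.924 − 1)/(5.7 − 1) = 0.41.

0.41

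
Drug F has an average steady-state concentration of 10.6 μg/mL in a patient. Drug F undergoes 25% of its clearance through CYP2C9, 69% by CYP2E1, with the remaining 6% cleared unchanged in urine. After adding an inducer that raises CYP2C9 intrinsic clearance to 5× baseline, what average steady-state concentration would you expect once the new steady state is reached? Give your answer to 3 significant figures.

The CYP2C9 pathway (25% of clearance) is boosted to 5× activity: 0.25 × 5 = 1.25.
CYP2E1 (69%) and the residual 6% are unaffected.
CL_new/CL_old = 1.25 + 0.69 + 0.06 = 2.
With dosing unchanged, average steady-state concentration scales as 1/CL: 10.6 / 2 = 5.30 μg/mL.

5.30 μg/mL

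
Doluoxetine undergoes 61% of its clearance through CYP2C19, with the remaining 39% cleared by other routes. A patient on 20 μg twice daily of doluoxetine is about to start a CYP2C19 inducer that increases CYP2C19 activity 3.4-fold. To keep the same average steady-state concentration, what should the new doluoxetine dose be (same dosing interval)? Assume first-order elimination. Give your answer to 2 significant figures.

49 μg

CYP2C19: 0.61 × 3.4 = 2.074
Other: 0.39 (unchanged)
Relative clearance = 2.074 + 0.39 = 2.464.
To maintain the same steady-state level, dose must scale with clearance: new dose = 20 × 2.464 = 49 μg.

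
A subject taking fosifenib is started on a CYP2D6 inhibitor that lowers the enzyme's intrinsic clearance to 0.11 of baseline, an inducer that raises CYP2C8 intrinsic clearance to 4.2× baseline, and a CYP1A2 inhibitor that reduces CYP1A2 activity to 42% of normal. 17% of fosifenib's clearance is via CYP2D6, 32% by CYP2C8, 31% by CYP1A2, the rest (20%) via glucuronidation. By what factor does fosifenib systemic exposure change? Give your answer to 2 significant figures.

CYP2D6: 0.17 × 0.11 = 0.0187
CYP2C8: 0.32 × 4.2 = 1.344
CYP1A2: 0.31 × 0.42 = 0.1302
Other: 0.2 (unchanged)
New clearance relative to baseline: 0.0187 + 1.344 + 0.1302 + 0.2 = 1.6929.
Because systemic exposure varies inversely with clearance, the combined effect is 1 / 1.6929 = 0.59.

0.59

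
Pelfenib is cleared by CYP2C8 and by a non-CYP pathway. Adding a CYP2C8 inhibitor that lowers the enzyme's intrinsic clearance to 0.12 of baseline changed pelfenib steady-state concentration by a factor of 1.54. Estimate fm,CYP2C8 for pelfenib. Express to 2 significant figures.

CL'/CL = 1 / 1.54 = 0.6494
0.12·fm + (1 − fm) = 0.6494
fm = (0.6494 − 1) / (0.12 − 1) = 0.40

0.40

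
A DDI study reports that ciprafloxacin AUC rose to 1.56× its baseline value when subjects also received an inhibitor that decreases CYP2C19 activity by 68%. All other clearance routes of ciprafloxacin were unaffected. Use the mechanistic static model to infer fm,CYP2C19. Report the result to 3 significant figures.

0.528

CL'/CL = 1 / 1.56 = 0.641
0.32·fm + (1 − fm) = 0.641
fm = (0.641 − 1) / (0.32 − 1) = 0.528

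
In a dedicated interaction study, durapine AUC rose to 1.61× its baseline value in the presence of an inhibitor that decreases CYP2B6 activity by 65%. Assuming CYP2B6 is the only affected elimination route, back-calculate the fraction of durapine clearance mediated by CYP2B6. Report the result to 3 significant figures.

CL'/CL = 1 / 1.61 = 0.6211
0.35·fm + (1 − fm) = 0.6211
fm = (0.6211 − 1) / (0.35 − 1) = 0.583

0.583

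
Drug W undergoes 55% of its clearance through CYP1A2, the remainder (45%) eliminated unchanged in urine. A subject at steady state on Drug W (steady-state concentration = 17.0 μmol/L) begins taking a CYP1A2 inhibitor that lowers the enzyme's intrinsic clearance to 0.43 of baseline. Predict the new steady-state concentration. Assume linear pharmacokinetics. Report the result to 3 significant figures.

The CYP1A2 pathway (55% of clearance) falls to 0.43× activity: 0.55 × 0.43 = 0.2365.
The remaining 45% of clearance is unaffected.
New clearance relative to baseline: 0.2365 + 0.45 = 0.6865.
Steady-state concentration ∝ 1/CL, so new value = 17.0 / 0.6865 = 24.8 μmol/L.

24.8 μmol/L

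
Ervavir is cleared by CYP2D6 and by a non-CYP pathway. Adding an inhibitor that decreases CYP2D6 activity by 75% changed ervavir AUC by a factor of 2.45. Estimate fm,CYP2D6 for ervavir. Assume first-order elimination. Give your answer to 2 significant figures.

0.79

Let x = fm,CYP2D6. Because AUC ∝ 1/CL, relative clearance fell to 1/2.45 = 0.4082.
Only the CYP2D6 route changed, so 0.4082 = x·0.25 + (1 − x), giving x = 0.79.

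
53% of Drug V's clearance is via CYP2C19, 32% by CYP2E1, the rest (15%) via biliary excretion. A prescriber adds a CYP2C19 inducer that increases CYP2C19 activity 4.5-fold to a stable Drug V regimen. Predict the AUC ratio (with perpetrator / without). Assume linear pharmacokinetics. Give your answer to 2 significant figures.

0.35

CYP2C19: 0.53 × 4.5 = 2.385
CYP2E1: 0.32 (unchanged)
Other: 0.15 (unchanged)
New clearance relative to baseline: 2.385 + 0.32 + 0.15 = 2.855.
AUC is inversely proportional to clearance, so the fold-change is 1 / 2.855 = 0.35.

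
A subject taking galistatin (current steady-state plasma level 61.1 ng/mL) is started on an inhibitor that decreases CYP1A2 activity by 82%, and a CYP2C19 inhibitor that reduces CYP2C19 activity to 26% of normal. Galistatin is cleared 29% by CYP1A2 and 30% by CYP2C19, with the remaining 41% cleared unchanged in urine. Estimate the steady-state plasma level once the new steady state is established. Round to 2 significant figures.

1.1 × 10² ng/mL

The CYP1A2 pathway (29% of clearance) is reduced to 0.18× activity: 0.29 × 0.18 = 0.0522.
The CYP2C19 pathway (30% of clearance) is reduced to 0.26× activity: 0.3 × 0.26 = 0.078.
Non-CYP routes (41%) are unchanged.
New clearance relative to baseline: 0.0522 + 0.078 + 0.41 = 0.5402.
Dividing the baseline by the relative clearance: 61.1 / 0.5402 = 1.1 × 10² ng/mL.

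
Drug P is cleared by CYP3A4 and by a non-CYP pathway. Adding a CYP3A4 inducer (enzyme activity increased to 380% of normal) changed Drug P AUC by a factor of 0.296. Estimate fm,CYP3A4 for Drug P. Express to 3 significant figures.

0.849

Let x = fm,CYP3A4. Because AUC ∝ 1/CL, relative clearance rose to 1/0.296 = 3.378.
Only the CYP3A4 route changed, so 3.378 = x·3.8 + (1 − x), giving x = 0.849.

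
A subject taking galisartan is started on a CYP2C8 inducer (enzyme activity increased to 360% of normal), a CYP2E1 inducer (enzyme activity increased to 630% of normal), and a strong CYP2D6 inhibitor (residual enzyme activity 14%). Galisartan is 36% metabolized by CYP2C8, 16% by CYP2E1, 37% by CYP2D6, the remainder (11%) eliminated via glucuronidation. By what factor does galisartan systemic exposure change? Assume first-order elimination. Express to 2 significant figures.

The CYP2C8 pathway (36% of clearance) increases to 3.6× activity: 0.36 × 3.6 = 1.296.
The CYP2E1 pathway (16% of clearance) increases to 6.3× activity: 0.16 × 6.3 = 1.008.
The CYP2D6 pathway (37% of clearance) is reduced to 0.14× activity: 0.37 × 0.14 = 0.0518.
Non-CYP routes (11%) are unchanged.
CL_new/CL_old = 1.296 + 1.008 + 0.0518 + 0.11 = 2.4658.
Because systemic exposure varies inversely with clearance, the combined effect is 1 / 2.4658 = 0.41.

0.41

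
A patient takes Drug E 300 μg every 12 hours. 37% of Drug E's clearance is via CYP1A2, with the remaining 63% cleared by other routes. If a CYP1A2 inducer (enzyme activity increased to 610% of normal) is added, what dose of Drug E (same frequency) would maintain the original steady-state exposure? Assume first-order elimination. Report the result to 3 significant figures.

The CYP1A2 pathway (37% of clearance) increases to 6.1× activity: 0.37 × 6.1 = 2.257.
The remaining 63% of clearance is unaffected.
Relative clearance = 2.257 + 0.63 = 2.887.
To maintain the same steady-state level, dose must scale with clearance: new dose = 300 × 2.887 = 866 μg.

866 μg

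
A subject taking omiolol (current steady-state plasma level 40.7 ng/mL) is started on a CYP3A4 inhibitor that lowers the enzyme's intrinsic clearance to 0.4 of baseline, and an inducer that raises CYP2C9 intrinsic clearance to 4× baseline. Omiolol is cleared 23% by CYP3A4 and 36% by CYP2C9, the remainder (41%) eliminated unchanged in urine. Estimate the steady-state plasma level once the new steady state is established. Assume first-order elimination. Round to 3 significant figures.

21.0 ng/mL

CYP3A4: 0.23 × 0.4 = 0.092
CYP2C9: 0.36 × 4 = 1.44
Other: 0.41 (unchanged)
CL_new/CL_old = 0.092 + 1.44 + 0.41 = 1.942.
Steady-state plasma level ∝ 1/CL: new value = 40.7 / 1.942 = 21.0 ng/mL.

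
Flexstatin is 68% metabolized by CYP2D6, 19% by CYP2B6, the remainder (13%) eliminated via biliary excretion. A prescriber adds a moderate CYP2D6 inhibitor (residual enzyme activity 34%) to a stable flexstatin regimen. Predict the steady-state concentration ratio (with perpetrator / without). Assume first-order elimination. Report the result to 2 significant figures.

1.8

The CYP2D6 pathway (68% of clearance) is reduced to 0.34× activity: 0.68 × 0.34 = 0.2312.
CYP2B6 (19%) and the residual 13% are unaffected.
Relative clearance = 0.2312 + 0.19 + 0.13 = 0.5512.
Since steady-state concentration ∝ 1/CL, the ratio is 1 / 0.5512 = 1.8.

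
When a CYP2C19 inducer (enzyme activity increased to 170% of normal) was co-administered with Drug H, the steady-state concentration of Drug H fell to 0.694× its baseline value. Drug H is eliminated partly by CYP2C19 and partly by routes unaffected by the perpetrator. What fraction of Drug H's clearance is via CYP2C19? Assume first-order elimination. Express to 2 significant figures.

0.63

Call the CYP2C19 fraction fm. After the interaction, CL_new/CL_old = fm × 1.7 + (1 − fm).
Steady-state concentration ratio = 1 / (new CL fraction), so new CL fraction = 1 / 0.694 = 1.441.
fm × 1.7 + 1 − fm = 1.441  ⇒  fm × (1.7 − 1) = 0.4409  ⇒  fm = 0.63.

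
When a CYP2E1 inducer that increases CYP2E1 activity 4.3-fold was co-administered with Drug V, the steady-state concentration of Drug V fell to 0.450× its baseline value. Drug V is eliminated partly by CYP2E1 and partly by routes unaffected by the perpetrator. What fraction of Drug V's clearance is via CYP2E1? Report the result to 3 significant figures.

0.370

CL'/CL = 1 / 0.450 = 2.222
4.3·fm + (1 − fm) = 2.222
fm = (2.222 − 1) / (4.3 − 1) = 0.370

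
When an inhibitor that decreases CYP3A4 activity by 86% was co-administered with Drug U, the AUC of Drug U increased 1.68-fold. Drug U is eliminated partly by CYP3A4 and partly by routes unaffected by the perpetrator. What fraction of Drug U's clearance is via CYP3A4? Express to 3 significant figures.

0.471

Let fm be the CYP3A4 fraction. New clearance relative to baseline = fm × 0.14 + (1 − fm).
AUC ratio = 1 / (new CL fraction), so new CL fraction = 1 / 1.68 = 0.5952.
fm × 0.14 + 1 − fm = 0.5952  ⇒  fm × (0.14 − 1) = −0.4048  ⇒  fm = 0.471.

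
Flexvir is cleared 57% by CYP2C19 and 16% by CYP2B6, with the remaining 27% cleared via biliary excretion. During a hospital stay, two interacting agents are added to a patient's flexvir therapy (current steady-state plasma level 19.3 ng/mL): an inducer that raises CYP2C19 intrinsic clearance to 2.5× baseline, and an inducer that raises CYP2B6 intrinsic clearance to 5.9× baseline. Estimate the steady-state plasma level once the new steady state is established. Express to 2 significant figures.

7.3 ng/mL

CYP2C19: 0.57 × 2.5 = 1.425
CYP2B6: 0.16 × 5.9 = 0.944
Other: 0.27 (unchanged)
Relative clearance = 1.425 + 0.944 + 0.27 = 2.639.
Dividing the baseline by the relative clearance: 19.3 / 2.639 = 7.3 ng/mL.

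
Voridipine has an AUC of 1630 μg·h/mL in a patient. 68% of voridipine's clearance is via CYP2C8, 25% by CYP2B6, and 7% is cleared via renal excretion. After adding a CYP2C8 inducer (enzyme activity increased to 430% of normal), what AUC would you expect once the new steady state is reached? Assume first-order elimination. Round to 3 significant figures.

502 μg·h/mL

CYP2C8: 0.68 × 4.3 = 2.924
CYP2B6: 0.25 (unchanged)
Other: 0.07 (unchanged)
New clearance relative to baseline: 2.924 + 0.25 + 0.07 = 3.244.
AUC ∝ 1/CL, so new value = 1630 / 3.244 = 502 μg·h/mL.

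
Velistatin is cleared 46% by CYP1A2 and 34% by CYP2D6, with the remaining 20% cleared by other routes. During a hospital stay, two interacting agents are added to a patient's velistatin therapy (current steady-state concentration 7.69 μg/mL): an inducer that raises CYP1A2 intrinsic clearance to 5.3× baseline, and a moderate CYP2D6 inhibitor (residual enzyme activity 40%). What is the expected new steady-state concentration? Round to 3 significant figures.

2.77 μg/mL

The CYP1A2 pathway (46% of clearance) rises to 5.3× activity: 0.46 × 5.3 = 2.438.
The CYP2D6 pathway (34% of clearance) is reduced to 0.4× activity: 0.34 × 0.4 = 0.136.
Non-CYP routes (20%) are unchanged.
Relative clearance = 2.438 + 0.136 + 0.2 = 2.774.
New steady-state concentration = 7.69 / 2.774 = 2.77 μg/mL (concentration scales inversely with clearance).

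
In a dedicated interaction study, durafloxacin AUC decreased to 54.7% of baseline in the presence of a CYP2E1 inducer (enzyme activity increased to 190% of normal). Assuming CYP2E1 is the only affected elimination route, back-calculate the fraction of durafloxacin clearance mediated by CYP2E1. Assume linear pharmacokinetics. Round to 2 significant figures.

0.92

Write x for the fraction cleared via CYP2E1. The observed AUC change means clearance rose to 1/0.547 = 1.828 of baseline.
Only the CYP2E1 route changed, so 1.828 = x·1.9 + (1 − x), giving x = 0.92.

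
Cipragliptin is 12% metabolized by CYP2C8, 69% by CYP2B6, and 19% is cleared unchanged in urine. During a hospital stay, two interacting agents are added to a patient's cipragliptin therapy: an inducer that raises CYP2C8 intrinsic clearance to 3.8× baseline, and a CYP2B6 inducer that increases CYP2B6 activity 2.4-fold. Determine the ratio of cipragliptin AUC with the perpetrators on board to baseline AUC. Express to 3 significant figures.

CYP2C8: 0.12 × 3.8 = 0.456
CYP2B6: 0.69 × 2.4 = 1.656
Other: 0.19 (unchanged)
New clearance relative to baseline: 0.456 + 1.656 + 0.19 = 2.302.
Net AUC ratio = 1 / 2.302 = 0.434.

0.434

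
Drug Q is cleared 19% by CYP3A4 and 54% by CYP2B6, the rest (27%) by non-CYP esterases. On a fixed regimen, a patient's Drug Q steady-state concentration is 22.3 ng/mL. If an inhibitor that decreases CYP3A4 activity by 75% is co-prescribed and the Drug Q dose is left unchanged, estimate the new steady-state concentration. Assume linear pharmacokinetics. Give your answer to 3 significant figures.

CYP3A4: 0.19 × 0.25 = 0.0475
CYP2B6: 0.54 (unchanged)
Other: 0.27 (unchanged)
CL_new/CL_old = 0.0475 + 0.54 + 0.27 = 0.8575.
New steady-state concentration = baseline ÷ relative clearance = 22.3 / 0.8575 = 26.0 ng/mL.

26.0 ng/mL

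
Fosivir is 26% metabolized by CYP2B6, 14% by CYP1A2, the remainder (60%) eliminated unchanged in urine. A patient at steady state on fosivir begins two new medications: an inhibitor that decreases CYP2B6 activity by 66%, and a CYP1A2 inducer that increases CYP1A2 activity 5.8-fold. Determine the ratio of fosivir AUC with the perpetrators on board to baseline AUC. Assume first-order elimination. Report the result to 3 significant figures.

0.666

The CYP2B6 pathway (26% of clearance) is reduced to 0.34× activity: 0.26 × 0.34 = 0.0884.
The CYP1A2 pathway (14% of clearance) rises to 5.8× activity: 0.14 × 5.8 = 0.812.
The remaining 60% of clearance is unaffected.
CL_new/CL_old = 0.0884 + 0.812 + 0.6 = 1.5004.
AUC ∝ 1/CL: fold-change = 1 / 1.5004 = 0.666.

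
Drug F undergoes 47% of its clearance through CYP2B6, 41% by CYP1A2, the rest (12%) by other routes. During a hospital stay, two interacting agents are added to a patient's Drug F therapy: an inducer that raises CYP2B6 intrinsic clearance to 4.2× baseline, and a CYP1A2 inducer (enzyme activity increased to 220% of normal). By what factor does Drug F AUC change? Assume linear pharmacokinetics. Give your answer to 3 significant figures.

0.334

CYP2B6: 0.47 × 4.2 = 1.974
CYP1A2: 0.41 × 2.2 = 0.902
Other: 0.12 (unchanged)
CL_new/CL_old = 1.974 + 0.902 + 0.12 = 2.996.
Net AUC ratio = 1 / 2.996 = 0.334.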